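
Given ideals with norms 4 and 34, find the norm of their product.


N(IJ) = N(I) * N(J)
= 4 * 34
= 136

136


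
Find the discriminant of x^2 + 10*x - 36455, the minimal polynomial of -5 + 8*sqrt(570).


The element -5 + 8*sqrt(570) has minimal polynomial:
x^2 + 10*x - 36455
Discriminant = (10)^2 - 4*(-36455)
= 100 + 145820
= 145920

145920


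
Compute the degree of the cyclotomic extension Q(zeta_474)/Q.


The degree equals Euler's totient phi(474).
474 = 2 * 3 * 79
phi(474) = 156

156


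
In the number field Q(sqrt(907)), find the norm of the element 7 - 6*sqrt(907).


N(a + b*sqrt(d)) = a^2 - d*b^2
= (7)^2 - (907)*(-6)^2
= 49 - 32652
= -32603

-32603


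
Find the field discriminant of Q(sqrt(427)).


For K = Q(sqrt(d)) with d squarefree: disc(K) = d if d = 1 mod 4, and disc(K) = 4d if d = 2 or 3 mod 4.
Here d = 427, and d mod 4 = 3.
d = 3 mod 4, not 1 (O_K = Z[sqrt(d)]), so disc(K) = 4d = 4 * (427) = 1708

1708


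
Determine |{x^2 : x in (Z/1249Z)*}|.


For prime p, the number of non-zero quadratic residues is (p-1)/2.
= (1249-1)/2
= 624

624


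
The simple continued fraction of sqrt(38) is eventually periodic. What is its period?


Run the CF algorithm for sqrt(38).
a_0 = floor(sqrt(38)) = 6; set m_0=0, q_0=1.
Recurrence: m' = q*a - m,  q' = (d - m'^2)/q,  a' = floor((a_0 + m')/q').
  step 1: m=6, q=2, a=6
  step 2: m=6, q=1, a=12
a_2 = 2*a_0 = 12, so the period closes here.
sqrt(38) = [6; 6, 12]
Period length = 2

2


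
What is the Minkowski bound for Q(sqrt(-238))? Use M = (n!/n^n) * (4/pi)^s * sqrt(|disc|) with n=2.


d = -238, d mod 4 = 2, so disc(K) = 4d = -952; |disc(K)| = 952
Imaginary quadratic field, so n = 2, s = r2 = 1, r1 = 0
M = (n!/n^n) * (4/pi)^s * sqrt(|disc(K)|) = (2!/2^2) * (4/pi)^1 * sqrt(952)
= 0.5 * 1.273240 * 30.854497
= 19.6426

19.6426


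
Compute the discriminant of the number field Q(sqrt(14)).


For K = Q(sqrt(d)) with d squarefree: disc(K) = d if d = 1 mod 4, and disc(K) = 4d if d = 2 or 3 mod 4.
Here d = 14, and d mod 4 = 2.
d = 2 mod 4, not 1 (O_K = Z[sqrt(d)]), so disc(K) = 4d = 4 * (14) = 56

56


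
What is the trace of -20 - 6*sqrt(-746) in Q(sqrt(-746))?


Tr(a + b*sqrt(d)) = (a + b*sqrt(d)) + (a - b*sqrt(d)) = 2a
= 2 * (-20)
= -40

-40


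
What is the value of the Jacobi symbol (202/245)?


Compute (202/245) via quadratic reciprocity:
  pull out 2: (2/245) = -1  (since 245 mod 8 = 5)
  reciprocity: (101/245) -> +(245/101)
  reduce: (43/101)
  reciprocity: (43/101) -> +(101/43)
  reduce: (15/43)
  reciprocity: (15/43) -> -(43/15)
  reduce: (13/15)
  reciprocity: (13/15) -> +(15/13)
  reduce: (2/13)
  pull out 2: (2/13) = -1  (since 13 mod 8 = 5)
  (1/13) = 1
Product of signs = -1

-1


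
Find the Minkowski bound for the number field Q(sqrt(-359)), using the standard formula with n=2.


d = -359, d mod 4 = 1, so disc(K) = d = -359; |disc(K)| = 359
Imaginary quadratic field, so n = 2, s = r2 = 1, r1 = 0
M = (n!/n^n) * (4/pi)^s * sqrt(|disc(K)|) = (2!/2^2) * (4/pi)^1 * sqrt(359)
= 0.5 * 1.273240 * 18.947295
= 12.0622

12.0622


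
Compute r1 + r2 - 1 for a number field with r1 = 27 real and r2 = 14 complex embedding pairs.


By Dirichlet's unit theorem:
rank = r1 + r2 - 1
= 27 + 14 - 1
= 40

40


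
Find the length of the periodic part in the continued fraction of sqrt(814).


Run the CF algorithm for sqrt(814).
a_0 = floor(sqrt(814)) = 28; set m_0=0, q_0=1.
Recurrence: m' = q*a - m,  q' = (d - m'^2)/q,  a' = floor((a_0 + m')/q').
  step 1: m=28, q=30, a=1
  step 2: m=2, q=27, a=1
  step 3: m=25, q=7, a=7
  step 4: m=24, q=34, a=1
  step 5: m=10, q=21, a=1
  step 6: m=11, q=33, a=1
  step 7: m=22, q=10, a=5
  step 8: m=28, q=3, a=18
  step 9: m=26, q=46, a=1
  step 10: m=20, q=9, a=5
  step 11: m=25, q=21, a=2
  step 12: m=17, q=25, a=1
  step 13: m=8, q=30, a=1
  step 14: m=22, q=11, a=4
  step 15: m=22, q=30, a=1
  step 16: m=8, q=25, a=1
  step 17: m=17, q=21, a=2
  step 18: m=25, q=9, a=5
  step 19: m=20, q=46, a=1
  step 20: m=26, q=3, a=18
  step 21: m=28, q=10, a=5
  step 22: m=22, q=33, a=1
  step 23: m=11, q=21, a=1
  step 24: m=10, q=34, a=1
  step 25: m=24, q=7, a=7
  step 26: m=25, q=27, a=1
  step 27: m=2, q=30, a=1
  step 28: m=28, q=1, a=56
a_28 = 2*a_0 = 56, so the period closes here.
sqrt(814) = [28; 1, 1, 7, 1, 1, 1, 5, 18, 1, 5, 2, 1, 1, 4, 1, 1, 2, 5, 1, 18, 5, 1, 1, 1, 7, 1, 1, 56]
Period length = 28

28


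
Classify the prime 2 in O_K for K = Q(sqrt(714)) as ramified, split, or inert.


K = Q(sqrt(714)). Since d mod 4 = 2, disc(K) = 2856.
Check p | disc: 2856 mod 2 = 0.
p divides disc, so p ramifies: (p) = P^2 with e=2, f=1, g=1.
Therefore p is ramified.

ramified


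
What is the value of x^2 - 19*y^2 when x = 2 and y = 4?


x^2 - d*y^2
= 2^2 - 19*4^2
= 4 - 304
= -300

-300


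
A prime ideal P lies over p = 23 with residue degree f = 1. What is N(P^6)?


N(P^a) = p^(a*f)
= 23^(6*1)
= 23^6
= 148035889

148035889


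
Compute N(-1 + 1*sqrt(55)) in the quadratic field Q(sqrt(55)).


N(a + b*sqrt(d)) = a^2 - d*b^2
= (-1)^2 - (55)*(1)^2
= 1 - 55
= -54

-54


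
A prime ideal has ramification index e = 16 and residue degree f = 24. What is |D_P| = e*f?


|D_P| = e * f
= 16 * 24
= 384

384


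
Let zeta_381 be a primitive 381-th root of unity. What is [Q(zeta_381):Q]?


The degree equals Euler's totient phi(381).
381 = 3 * 127
phi(381) = 252

252


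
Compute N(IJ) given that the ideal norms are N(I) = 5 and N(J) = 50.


N(IJ) = N(I) * N(J)
= 5 * 50
= 250

250


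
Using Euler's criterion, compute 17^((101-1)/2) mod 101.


p = 101 is prime and the exponent is (p-1)/2 = 50, so by Euler's criterion 17^50 = (17/101) = +1 or -1 mod 101.
Compute by square-and-multiply:
  50 = 32 + 16 + 2 (binary 110010)
  Repeated squaring mod 101: 17^1 = 17, 17^2 = 87, 17^4 = 95, 17^8 = 36, 17^16 = 84, 17^32 = 87
  17^50 = 17^32 * 17^16 * 17^2 = 87 * 84 * 87 mod 101
    87 * 84 = 7308 = 36 mod 101
    36 * 87 = 3132 = 1 mod 101
  17^50 = 1 mod 101
Result 1: 17 is a quadratic residue mod 101.
17^50 mod 101 = 1

1


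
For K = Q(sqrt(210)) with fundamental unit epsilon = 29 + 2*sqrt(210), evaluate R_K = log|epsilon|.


epsilon = 29 + 2*sqrt(210)
= 57.9828
R = ln(57.9828)
= 4.0601

4.0601


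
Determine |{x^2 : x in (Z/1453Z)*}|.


For prime p, the number of non-zero quadratic residues is (p-1)/2.
= (1453-1)/2
= 726

726


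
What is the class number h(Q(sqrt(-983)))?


K = Q(sqrt(-983)). d mod 4 = 1, so D = disc(K) = d = -983
h(K) equals the number of primitive reduced positive-definite forms (a, b, c) = a*x^2 + b*x*y + c*y^2 with b^2 - 4ac = D,
where reduced means |b| <= a <= c, with b >= 0 whenever |b| = a or a = c, and primitive means gcd(a, b, c) = 1.
Reduced forces 3a^2 <= |D| = 983, so 1 <= a <= 18; b must have the parity of D, and c = (b^2 - D)/(4a) must be an integer >= a.
Enumerate a = 1..18, b in [-a, a]:
  a=1: (1, 1, 246)  [1]
  a=2: (2, -1, 123), (2, 1, 123)  [2]
  a=3: (3, -1, 82), (3, 1, 82)  [2]
  a=4: (4, -3, 62), (4, 3, 62)  [2]
  a=5: none
  a=6: (6, -5, 42), (6, -1, 41), (6, 1, 41), (6, 5, 42)  [4]
  a=7: (7, -5, 36), (7, 5, 36)  [2]
  a=8: (8, -3, 31), (8, 3, 31)  [2]
  a=9: (9, -5, 28), (9, 5, 28)  [2]
  a=10..11: none
  a=12: (12, -11, 23), (12, -5, 21), (12, 5, 21), (12, 11, 23)  [4]
  a=13: none
  a=14: (14, -9, 19), (14, -5, 18), (14, 5, 18), (14, 9, 19)  [4]
  a=15: none
  a=16: (16, -13, 18), (16, 13, 18)  [2]
  a=17..18: none
Total reduced forms: 1 + 2 + 2 + 2 + 4 + 2 + 2 + 2 + 4 + 4 + 2 = 27
h = 27

27


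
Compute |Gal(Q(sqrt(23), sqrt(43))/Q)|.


The 2 square roots of distinct primes are multiplicatively independent over Q,
so [K:Q] = 2^2 and Gal(K/Q) is isomorphic to (Z/2Z)^2.
|Gal| = 2^2 = 4

4


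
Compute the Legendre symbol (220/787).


p = 787 is prime, so compute (220/787) with the reciprocity algorithm (Jacobi-symbol steps: pull out 2s via (2/n), flip via reciprocity, reduce):
  pull out 2: (2/787) = -1  (since 787 mod 8 = 3)
  pull out 2: (2/787) = -1  (since 787 mod 8 = 3)
  reciprocity: (55/787) -> -(787/55)
  reduce: (17/55)
  reciprocity: (17/55) -> +(55/17)
  reduce: (4/17)
  pull out 2: (2/17) = +1  (since 17 mod 8 = 1)
  pull out 2: (2/17) = +1  (since 17 mod 8 = 1)
  (1/17) = 1
Product of signs = -1
(220/787) = -1

-1


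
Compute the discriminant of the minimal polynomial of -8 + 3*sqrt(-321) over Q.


The element -8 + 3*sqrt(-321) has minimal polynomial:
x^2 + 16*x + 2953
Discriminant = (16)^2 - 4*(2953)
= 256 - 11812
= -11556

-11556


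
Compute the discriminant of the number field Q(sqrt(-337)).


For K = Q(sqrt(d)) with d squarefree: disc(K) = d if d = 1 mod 4, and disc(K) = 4d if d = 2 or 3 mod 4.
Here d = -337, and d mod 4 = 3.
d = 3 mod 4, not 1 (O_K = Z[sqrt(d)]), so disc(K) = 4d = 4 * (-337) = -1348

-1348


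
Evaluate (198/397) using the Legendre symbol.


p = 397 is prime, so compute (198/397) with the reciprocity algorithm (Jacobi-symbol steps: pull out 2s via (2/n), flip via reciprocity, reduce):
  pull out 2: (2/397) = -1  (since 397 mod 8 = 5)
  reciprocity: (99/397) -> +(397/99)
  reduce: (1/99)
  (1/99) = 1
Product of signs = -1
(198/397) = -1

-1


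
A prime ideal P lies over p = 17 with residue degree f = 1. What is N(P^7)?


N(P^a) = p^(a*f)
= 17^(7*1)
= 17^7
= 410338673

410338673


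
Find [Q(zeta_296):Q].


The degree equals Euler's totient phi(296).
296 = 2^3 * 37
phi(296) = 144

144


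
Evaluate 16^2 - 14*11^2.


x^2 - d*y^2
= 16^2 - 14*11^2
= 256 - 1694
= -1438

-1438


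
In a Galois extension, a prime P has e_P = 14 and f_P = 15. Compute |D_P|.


|D_P| = e * f
= 14 * 15
= 210

210


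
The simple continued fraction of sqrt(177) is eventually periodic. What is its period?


Run the CF algorithm for sqrt(177).
a_0 = floor(sqrt(177)) = 13; set m_0=0, q_0=1.
Recurrence: m' = q*a - m,  q' = (d - m'^2)/q,  a' = floor((a_0 + m')/q').
  step 1: m=13, q=8, a=3
  step 2: m=11, q=7, a=3
  step 3: m=10, q=11, a=2
  step 4: m=12, q=3, a=8
  step 5: m=12, q=11, a=2
  step 6: m=10, q=7, a=3
  step 7: m=11, q=8, a=3
  step 8: m=13, q=1, a=26
a_8 = 2*a_0 = 26, so the period closes here.
sqrt(177) = [13; 3, 3, 2, 8, 2, 3, 3, 26]
Period length = 8

8


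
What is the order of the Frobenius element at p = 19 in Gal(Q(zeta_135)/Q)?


The Frobenius at p in Gal(Q(zeta_n)/Q) = (Z/nZ)* is the class of p, so its order is ord_135(19), the smallest k >= 1 with 19^k = 1 mod 135.
n = 135 = 3^3 * 5, phi(135) = 72; the order divides phi(n).
Divisors of 72: 1, 2, 3, 4, 6, 8, 9, 12, 18, 24, 36, 72
Repeated squaring mod 135: 19^1 = 19, 19^2 = 91, 19^4 = 46, 19^8 = 91, 19^16 = 46, 19^32 = 91, 19^64 = 46
Test divisors in increasing order:
  k=1: 19^1 = 19 mod 135
  k=2: 19^2 = 91 mod 135
  k=3: 19^3 = 91 * 19 = 109 mod 135
  k=4: 19^4 = 46 mod 135
  k=6: 19^6 = 46 * 91 = 1 mod 135  <- first divisor giving 1
Order = 6

6


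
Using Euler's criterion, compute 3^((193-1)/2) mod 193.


p = 193 is prime and the exponent is (p-1)/2 = 96, so by Euler's criterion 3^96 = (3/193) = +1 or -1 mod 193.
Compute by square-and-multiply:
  96 = 64 + 32 (binary 1100000)
  Repeated squaring mod 193: 3^1 = 3, 3^2 = 9, 3^4 = 81, 3^8 = 192, 3^16 = 1, 3^32 = 1, 3^64 = 1
  3^96 = 3^64 * 3^32 = 1 * 1 mod 193
    1 * 1 = 1 = 1 mod 193
  3^96 = 1 mod 193
Result 1: 3 is a quadratic residue mod 193.
3^96 mod 193 = 1

1


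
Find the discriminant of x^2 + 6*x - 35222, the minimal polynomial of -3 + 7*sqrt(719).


The element -3 + 7*sqrt(719) has minimal polynomial:
x^2 + 6*x - 35222
Discriminant = (6)^2 - 4*(-35222)
= 36 + 140888
= 140924

140924


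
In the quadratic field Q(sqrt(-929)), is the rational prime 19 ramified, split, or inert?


K = Q(sqrt(-929)). Since d mod 4 = 3, disc(K) = -3716.
Check p | disc: -3716 mod 19 = 8.
p does not divide disc. Compute Legendre symbol (d/p):
2^((19-1)/2) mod 19 = -1
(d/p) = -1, so p is inert: (p) stays prime with e=1, f=2, g=1.
Therefore p is inert.

inert


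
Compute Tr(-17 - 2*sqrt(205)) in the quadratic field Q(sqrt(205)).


Tr(a + b*sqrt(d)) = (a + b*sqrt(d)) + (a - b*sqrt(d)) = 2a
= 2 * (-17)
= -34

-34


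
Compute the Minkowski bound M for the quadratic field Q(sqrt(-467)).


d = -467, d mod 4 = 1, so disc(K) = d = -467; |disc(K)| = 467
Imaginary quadratic field, so n = 2, s = r2 = 1, r1 = 0
M = (n!/n^n) * (4/pi)^s * sqrt(|disc(K)|) = (2!/2^2) * (4/pi)^1 * sqrt(467)
= 0.5 * 1.273240 * 21.610183
= 13.7575

13.7575


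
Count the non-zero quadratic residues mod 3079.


For prime p, the number of non-zero quadratic residues is (p-1)/2.
= (3079-1)/2
= 1539

1539


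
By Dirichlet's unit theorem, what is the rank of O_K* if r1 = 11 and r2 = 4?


By Dirichlet's unit theorem:
rank = r1 + r2 - 1
= 11 + 4 - 1
= 14

14


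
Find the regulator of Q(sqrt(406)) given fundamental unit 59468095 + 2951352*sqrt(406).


epsilon = 59468095 + 2951352*sqrt(406)
= 1.1894e+08
R = ln(1.1894e+08)
= 18.5941

18.5941


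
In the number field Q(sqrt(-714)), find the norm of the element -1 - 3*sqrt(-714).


N(a + b*sqrt(d)) = a^2 - d*b^2
= (-1)^2 - (-714)*(-3)^2
= 1 + 6426
= 6427

6427


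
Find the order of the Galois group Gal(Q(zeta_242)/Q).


|Gal(Q(zeta_242)/Q)| = phi(242)
= 110

110


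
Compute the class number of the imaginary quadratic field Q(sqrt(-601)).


K = Q(sqrt(-601)). d mod 4 = 3, so D = disc(K) = 4d = -2404
h(K) equals the number of primitive reduced positive-definite forms (a, b, c) = a*x^2 + b*x*y + c*y^2 with b^2 - 4ac = D,
where reduced means |b| <= a <= c, with b >= 0 whenever |b| = a or a = c, and primitive means gcd(a, b, c) = 1.
Reduced forces 3a^2 <= |D| = 2404, so 1 <= a <= 28; b must have the parity of D, and c = (b^2 - D)/(4a) must be an integer >= a.
Enumerate a = 1..28, b in [-a, a]:
  a=1: (1, 0, 601)  [1]
  a=2: (2, 2, 301)  [1]
  a=3..4: none
  a=5: (5, -4, 121), (5, 4, 121)  [2]
  a=6: none
  a=7: (7, -2, 86), (7, 2, 86)  [2]
  a=8..9: none
  a=10: (10, -6, 61), (10, 6, 61)  [2]
  a=11: (11, -4, 55), (11, 4, 55)  [2]
  a=12: none
  a=13: (13, -12, 49), (13, 12, 49)  [2]
  a=14: (14, -2, 43), (14, 2, 43)  [2]
  a=15..18: none
  a=19: (19, -16, 35), (19, 16, 35)  [2]
  a=20..21: none
  a=22: (22, -18, 31), (22, 18, 31)  [2]
  a=23..24: none
  a=25: (25, -14, 26), (25, 14, 26)  [2]
  a=26..28: none
Total reduced forms: 1 + 1 + 2 + 2 + 2 + 2 + 2 + 2 + 2 + 2 + 2 = 20
h = 20

20


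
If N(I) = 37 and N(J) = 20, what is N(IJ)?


N(IJ) = N(I) * N(J)
= 37 * 20
= 740

740


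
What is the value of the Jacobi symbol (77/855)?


Compute (77/855) via quadratic reciprocity:
  reciprocity: (77/855) -> +(855/77)
  reduce: (8/77)
  pull out 2: (2/77) = -1  (since 77 mod 8 = 5)
  pull out 2: (2/77) = -1  (since 77 mod 8 = 5)
  pull out 2: (2/77) = -1  (since 77 mod 8 = 5)
  (1/77) = 1
Product of signs = -1

-1


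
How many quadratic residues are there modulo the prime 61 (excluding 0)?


For prime p, the number of non-zero quadratic residues is (p-1)/2.
= (61-1)/2
= 30

30


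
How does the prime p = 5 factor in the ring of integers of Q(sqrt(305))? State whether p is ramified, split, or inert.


K = Q(sqrt(305)). Since d mod 4 = 1, disc(K) = 305.
Check p | disc: 305 mod 5 = 0.
p divides disc, so p ramifies: (p) = P^2 with e=2, f=1, g=1.
Therefore p is ramified.

ramified


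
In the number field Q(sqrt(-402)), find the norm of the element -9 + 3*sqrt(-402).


N(a + b*sqrt(d)) = a^2 - d*b^2
= (-9)^2 - (-402)*(3)^2
= 81 + 3618
= 3699

3699


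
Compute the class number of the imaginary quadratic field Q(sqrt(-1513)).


K = Q(sqrt(-1513)). d mod 4 = 3, so D = disc(K) = 4d = -6052
h(K) equals the number of primitive reduced positive-definite forms (a, b, c) = a*x^2 + b*x*y + c*y^2 with b^2 - 4ac = D,
where reduced means |b| <= a <= c, with b >= 0 whenever |b| = a or a = c, and primitive means gcd(a, b, c) = 1.
Reduced forces 3a^2 <= |D| = 6052, so 1 <= a <= 44; b must have the parity of D, and c = (b^2 - D)/(4a) must be an integer >= a.
Enumerate a = 1..44, b in [-a, a]:
  a=1: (1, 0, 1513)  [1]
  a=2: (2, 2, 757)  [1]
  a=3..10: none
  a=11: (11, -8, 139), (11, 8, 139)  [2]
  a=12..16: none
  a=17: (17, 0, 89)  [1]
  a=18: none
  a=19: (19, -16, 83), (19, 16, 83)  [2]
  a=20..21: none
  a=22: (22, -14, 71), (22, 14, 71)  [2]
  a=23..28: none
  a=29: (29, -26, 58), (29, 26, 58)  [2]
  a=30..33: none
  a=34: (34, 34, 53)  [1]
  a=35..36: none
  a=37: (37, -4, 41), (37, 4, 41)  [2]
  a=38: (38, -22, 43), (38, 22, 43)  [2]
  a=39..44: none
Total reduced forms: 1 + 1 + 2 + 1 + 2 + 2 + 2 + 1 + 2 + 2 = 16
h = 16

16


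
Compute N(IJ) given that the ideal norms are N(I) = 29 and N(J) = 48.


N(IJ) = N(I) * N(J)
= 29 * 48
= 1392

1392


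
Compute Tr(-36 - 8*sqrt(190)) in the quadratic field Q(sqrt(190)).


Tr(a + b*sqrt(d)) = (a + b*sqrt(d)) + (a - b*sqrt(d)) = 2a
= 2 * (-36)
= -72

-72


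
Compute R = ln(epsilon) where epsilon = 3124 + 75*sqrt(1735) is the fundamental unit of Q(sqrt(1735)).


epsilon = 3124 + 75*sqrt(1735)
= 6247.9998
R = ln(6247.9998)
= 8.7400

8.7400


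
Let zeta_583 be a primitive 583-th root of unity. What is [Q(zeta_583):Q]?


The degree equals Euler's totient phi(583).
583 = 11 * 53
phi(583) = 520

520


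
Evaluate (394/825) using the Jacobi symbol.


Compute (394/825) via quadratic reciprocity:
  pull out 2: (2/825) = +1  (since 825 mod 8 = 1)
  reciprocity: (197/825) -> +(825/197)
  reduce: (37/197)
  reciprocity: (37/197) -> +(197/37)
  reduce: (12/37)
  pull out 2: (2/37) = -1  (since 37 mod 8 = 5)
  pull out 2: (2/37) = -1  (since 37 mod 8 = 5)
  reciprocity: (3/37) -> +(37/3)
  reduce: (1/3)
  (1/3) = 1
Product of signs = 1

1


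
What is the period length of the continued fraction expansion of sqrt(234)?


Run the CF algorithm for sqrt(234).
a_0 = floor(sqrt(234)) = 15; set m_0=0, q_0=1.
Recurrence: m' = q*a - m,  q' = (d - m'^2)/q,  a' = floor((a_0 + m')/q').
  step 1: m=15, q=9, a=3
  step 2: m=12, q=10, a=2
  step 3: m=8, q=17, a=1
  step 4: m=9, q=9, a=2
  step 5: m=9, q=17, a=1
  step 6: m=8, q=10, a=2
  step 7: m=12, q=9, a=3
  step 8: m=15, q=1, a=30
a_8 = 2*a_0 = 30, so the period closes here.
sqrt(234) = [15; 3, 2, 1, 2, 1, 2, 3, 30]
Period length = 8

8


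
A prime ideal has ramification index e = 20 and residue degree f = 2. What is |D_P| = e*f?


|D_P| = e * f
= 20 * 2
= 40

40


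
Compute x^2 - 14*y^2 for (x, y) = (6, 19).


x^2 - d*y^2
= 6^2 - 14*19^2
= 36 - 5054
= -5018

-5018


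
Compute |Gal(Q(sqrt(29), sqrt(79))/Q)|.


The 2 square roots of distinct primes are multiplicatively independent over Q,
so [K:Q] = 2^2 and Gal(K/Q) is isomorphic to (Z/2Z)^2.
|Gal| = 2^2 = 4

4


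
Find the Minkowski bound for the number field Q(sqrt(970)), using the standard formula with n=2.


d = 970, d mod 4 = 2, so disc(K) = 4d = 3880; |disc(K)| = 3880
Real quadratic field, so n = 2, s = r2 = 0, r1 = 2
M = (n!/n^n) * (4/pi)^s * sqrt(|disc(K)|) = (2!/2^2) * (4/pi)^0 * sqrt(3880)
= 0.5 * 1.000000 * 62.289646
= 31.1448

31.1448


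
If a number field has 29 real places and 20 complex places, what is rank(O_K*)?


By Dirichlet's unit theorem:
rank = r1 + r2 - 1
= 29 + 20 - 1
= 48

48


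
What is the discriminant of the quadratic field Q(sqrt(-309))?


For K = Q(sqrt(d)) with d squarefree: disc(K) = d if d = 1 mod 4, and disc(K) = 4d if d = 2 or 3 mod 4.
Here d = -309, and d mod 4 = 3.
d = 3 mod 4, not 1 (O_K = Z[sqrt(d)]), so disc(K) = 4d = 4 * (-309) = -1236

-1236


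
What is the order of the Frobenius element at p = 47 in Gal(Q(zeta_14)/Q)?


The Frobenius at p in Gal(Q(zeta_n)/Q) = (Z/nZ)* is the class of p, so its order is ord_14(47), the smallest k >= 1 with 47^k = 1 mod 14.
n = 14 = 2 * 7, phi(14) = 6; the order divides phi(n).
Divisors of 6: 1, 2, 3, 6
Repeated squaring mod 14: 47^1 = 5, 47^2 = 11, 47^4 = 9
Test divisors in increasing order:
  k=1: 47^1 = 5 mod 14
  k=2: 47^2 = 11 mod 14
  k=3: 47^3 = 11 * 5 = 13 mod 14
  k=6: 47^6 = 9 * 11 = 1 mod 14  <- first divisor giving 1
Order = 6

6


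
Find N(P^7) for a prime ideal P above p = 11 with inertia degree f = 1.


N(P^a) = p^(a*f)
= 11^(7*1)
= 11^7
= 19487171

19487171


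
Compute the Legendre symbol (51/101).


p = 101 is prime, so compute (51/101) with the reciprocity algorithm (Jacobi-symbol steps: pull out 2s via (2/n), flip via reciprocity, reduce):
  reciprocity: (51/101) -> +(101/51)
  reduce: (50/51)
  pull out 2: (2/51) = -1  (since 51 mod 8 = 3)
  reciprocity: (25/51) -> +(51/25)
  reduce: (1/25)
  (1/25) = 1
Product of signs = -1
(51/101) = -1

-1


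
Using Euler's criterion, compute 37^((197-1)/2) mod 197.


p = 197 is prime and the exponent is (p-1)/2 = 98, so by Euler's criterion 37^98 = (37/197) = +1 or -1 mod 197.
Compute by square-and-multiply:
  98 = 64 + 32 + 2 (binary 1100010)
  Repeated squaring mod 197: 37^1 = 37, 37^2 = 187, 37^4 = 100, 37^8 = 150, 37^16 = 42, 37^32 = 188, 37^64 = 81
  37^98 = 37^64 * 37^32 * 37^2 = 81 * 188 * 187 mod 197
    81 * 188 = 15228 = 59 mod 197
    59 * 187 = 11033 = 1 mod 197
  37^98 = 1 mod 197
Result 1: 37 is a quadratic residue mod 197.
37^98 mod 197 = 1

1


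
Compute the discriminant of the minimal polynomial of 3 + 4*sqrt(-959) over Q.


The element 3 + 4*sqrt(-959) has minimal polynomial:
x^2 - 6*x + 15353
Discriminant = (-6)^2 - 4*(15353)
= 36 - 61412
= -61376

-61376


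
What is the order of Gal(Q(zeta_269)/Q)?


|Gal(Q(zeta_269)/Q)| = phi(269)
= 268

268


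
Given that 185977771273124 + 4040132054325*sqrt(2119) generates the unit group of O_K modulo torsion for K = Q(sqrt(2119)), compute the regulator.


epsilon = 185977771273124 + 4040132054325*sqrt(2119)
= 3.7196e+14
R = ln(3.7196e+14)
= 33.5498

33.5498


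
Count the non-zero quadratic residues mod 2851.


For prime p, the number of non-zero quadratic residues is (p-1)/2.
= (2851-1)/2
= 1425

1425


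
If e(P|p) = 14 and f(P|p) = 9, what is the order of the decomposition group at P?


|D_P| = e * f
= 14 * 9
= 126

126


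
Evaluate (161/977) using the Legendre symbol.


p = 977 is prime, so compute (161/977) with the reciprocity algorithm (Jacobi-symbol steps: pull out 2s via (2/n), flip via reciprocity, reduce):
  reciprocity: (161/977) -> +(977/161)
  reduce: (11/161)
  reciprocity: (11/161) -> +(161/11)
  reduce: (7/11)
  reciprocity: (7/11) -> -(11/7)
  reduce: (4/7)
  pull out 2: (2/7) = +1  (since 7 mod 8 = 7)
  pull out 2: (2/7) = +1  (since 7 mod 8 = 7)
  (1/7) = 1
Product of signs = -1
(161/977) = -1

-1


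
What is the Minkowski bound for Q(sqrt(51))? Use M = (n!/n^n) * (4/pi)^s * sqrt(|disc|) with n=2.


d = 51, d mod 4 = 3, so disc(K) = 4d = 204; |disc(K)| = 204
Real quadratic field, so n = 2, s = r2 = 0, r1 = 2
M = (n!/n^n) * (4/pi)^s * sqrt(|disc(K)|) = (2!/2^2) * (4/pi)^0 * sqrt(204)
= 0.5 * 1.000000 * 14.282857
= 7.1414

7.1414


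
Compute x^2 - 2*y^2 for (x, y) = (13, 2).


x^2 - d*y^2
= 13^2 - 2*2^2
= 169 - 8
= 161

161


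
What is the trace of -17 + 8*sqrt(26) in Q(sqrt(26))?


Tr(a + b*sqrt(d)) = (a + b*sqrt(d)) + (a - b*sqrt(d)) = 2a
= 2 * (-17)
= -34

-34


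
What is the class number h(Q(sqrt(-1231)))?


K = Q(sqrt(-1231)). d mod 4 = 1, so D = disc(K) = d = -1231
h(K) equals the number of primitive reduced positive-definite forms (a, b, c) = a*x^2 + b*x*y + c*y^2 with b^2 - 4ac = D,
where reduced means |b| <= a <= c, with b >= 0 whenever |b| = a or a = c, and primitive means gcd(a, b, c) = 1.
Reduced forces 3a^2 <= |D| = 1231, so 1 <= a <= 20; b must have the parity of D, and c = (b^2 - D)/(4a) must be an integer >= a.
Enumerate a = 1..20, b in [-a, a]:
  a=1: (1, 1, 308)  [1]
  a=2: (2, -1, 154), (2, 1, 154)  [2]
  a=3: none
  a=4: (4, -1, 77), (4, 1, 77)  [2]
  a=5: (5, -3, 62), (5, 3, 62)  [2]
  a=6: none
  a=7: (7, -1, 44), (7, 1, 44)  [2]
  a=8: (8, -7, 40), (8, 7, 40)  [2]
  a=9: none
  a=10: (10, -7, 32), (10, -3, 31), (10, 3, 31), (10, 7, 32)  [4]
  a=11: (11, -1, 28), (11, 1, 28)  [2]
  a=12: none
  a=13: (13, -11, 26), (13, 11, 26)  [2]
  a=14: (14, -13, 25), (14, -1, 22), (14, 1, 22), (14, 13, 25)  [4]
  a=15: none
  a=16: (16, -7, 20), (16, 7, 20)  [2]
  a=17..18: none
  a=19: (19, -17, 20), (19, 17, 20)  [2]
  a=20: none
Total reduced forms: 1 + 2 + 2 + 2 + 2 + 2 + 4 + 2 + 2 + 4 + 2 + 2 = 27
h = 27

27


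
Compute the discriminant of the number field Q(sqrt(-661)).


For K = Q(sqrt(d)) with d squarefree: disc(K) = d if d = 1 mod 4, and disc(K) = 4d if d = 2 or 3 mod 4.
Here d = -661, and d mod 4 = 3.
d = 3 mod 4, not 1 (O_K = Z[sqrt(d)]), so disc(K) = 4d = 4 * (-661) = -2644

-2644


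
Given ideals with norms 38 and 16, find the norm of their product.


N(IJ) = N(I) * N(J)
= 38 * 16
= 608

608


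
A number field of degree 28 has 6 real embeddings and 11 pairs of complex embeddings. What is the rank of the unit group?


By Dirichlet's unit theorem:
rank = r1 + r2 - 1
= 6 + 11 - 1
= 16

16


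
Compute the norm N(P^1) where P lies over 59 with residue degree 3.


N(P^a) = p^(a*f)
= 59^(1*3)
= 59^3
= 205379

205379


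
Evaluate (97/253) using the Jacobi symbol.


Compute (97/253) via quadratic reciprocity:
  reciprocity: (97/253) -> +(253/97)
  reduce: (59/97)
  reciprocity: (59/97) -> +(97/59)
  reduce: (38/59)
  pull out 2: (2/59) = -1  (since 59 mod 8 = 3)
  reciprocity: (19/59) -> -(59/19)
  reduce: (2/19)
  pull out 2: (2/19) = -1  (since 19 mod 8 = 3)
  (1/19) = 1
Product of signs = -1

-1


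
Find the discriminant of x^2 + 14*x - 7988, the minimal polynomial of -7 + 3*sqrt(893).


The element -7 + 3*sqrt(893) has minimal polynomial:
x^2 + 14*x - 7988
Discriminant = (14)^2 - 4*(-7988)
= 196 + 31952
= 32148

32148


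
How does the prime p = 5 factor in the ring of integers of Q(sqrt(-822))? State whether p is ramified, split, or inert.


K = Q(sqrt(-822)). Since d mod 4 = 2, disc(K) = -3288.
Check p | disc: -3288 mod 5 = 2.
p does not divide disc. Compute Legendre symbol (d/p):
3^((5-1)/2) mod 5 = -1
(d/p) = -1, so p is inert: (p) stays prime with e=1, f=2, g=1.
Therefore p is inert.

inert


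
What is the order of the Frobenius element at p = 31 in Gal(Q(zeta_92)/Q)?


The Frobenius at p in Gal(Q(zeta_n)/Q) = (Z/nZ)* is the class of p, so its order is ord_92(31), the smallest k >= 1 with 31^k = 1 mod 92.
n = 92 = 2^2 * 23, phi(92) = 44; the order divides phi(n).
Divisors of 44: 1, 2, 4, 11, 22, 44
Repeated squaring mod 92: 31^1 = 31, 31^2 = 41, 31^4 = 25, 31^8 = 73, 31^16 = 85, 31^32 = 49
Test divisors in increasing order:
  k=1: 31^1 = 31 mod 92
  k=2: 31^2 = 41 mod 92
  k=4: 31^4 = 25 mod 92
  k=11: 31^11 = 73 * 41 * 31 = 47 mod 92
  k=22: 31^22 = 85 * 25 * 41 = 1 mod 92  <- first divisor giving 1
Order = 22

22


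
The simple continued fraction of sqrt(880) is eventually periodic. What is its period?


Run the CF algorithm for sqrt(880).
a_0 = floor(sqrt(880)) = 29; set m_0=0, q_0=1.
Recurrence: m' = q*a - m,  q' = (d - m'^2)/q,  a' = floor((a_0 + m')/q').
  step 1: m=29, q=39, a=1
  step 2: m=10, q=20, a=1
  step 3: m=10, q=39, a=1
  step 4: m=29, q=1, a=58
a_4 = 2*a_0 = 58, so the period closes here.
sqrt(880) = [29; 1, 1, 1, 58]
Period length = 4

4


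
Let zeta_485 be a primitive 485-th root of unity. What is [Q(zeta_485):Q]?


The degree equals Euler's totient phi(485).
485 = 5 * 97
phi(485) = 384

384


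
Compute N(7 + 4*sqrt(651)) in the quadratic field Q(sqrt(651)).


N(a + b*sqrt(d)) = a^2 - d*b^2
= (7)^2 - (651)*(4)^2
= 49 - 10416
= -10367

-10367


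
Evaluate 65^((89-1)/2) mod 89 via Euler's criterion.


p = 89 is prime and the exponent is (p-1)/2 = 44, so by Euler's criterion 65^44 = (65/89) = +1 or -1 mod 89.
Compute by square-and-multiply:
  44 = 32 + 8 + 4 (binary 101100)
  Repeated squaring mod 89: 65^1 = 65, 65^2 = 42, 65^4 = 73, 65^8 = 78, 65^16 = 32, 65^32 = 45
  65^44 = 65^32 * 65^8 * 65^4 = 45 * 78 * 73 mod 89
    45 * 78 = 3510 = 39 mod 89
    39 * 73 = 2847 = 88 mod 89
  65^44 = 88 mod 89
Result 88 = p - 1 = -1 mod 89: 65 is a quadratic non-residue mod 89. As a residue in [0, p-1] the value is 88.
65^44 mod 89 = 88

88


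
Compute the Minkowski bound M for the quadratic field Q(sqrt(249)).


d = 249, d mod 4 = 1, so disc(K) = d = 249; |disc(K)| = 249
Real quadratic field, so n = 2, s = r2 = 0, r1 = 2
M = (n!/n^n) * (4/pi)^s * sqrt(|disc(K)|) = (2!/2^2) * (4/pi)^0 * sqrt(249)
= 0.5 * 1.000000 * 15.779734
= 7.8899

7.8899


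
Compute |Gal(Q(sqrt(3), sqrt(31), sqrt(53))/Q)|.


The 3 square roots of distinct primes are multiplicatively independent over Q,
so [K:Q] = 2^3 and Gal(K/Q) is isomorphic to (Z/2Z)^3.
|Gal| = 2^3 = 8

8


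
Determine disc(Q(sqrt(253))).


For K = Q(sqrt(d)) with d squarefree: disc(K) = d if d = 1 mod 4, and disc(K) = 4d if d = 2 or 3 mod 4.
Here d = 253, and d mod 4 = 1.
d = 1 mod 4 (O_K = Z[(1+sqrt(d))/2]), so disc(K) = d = 253

253


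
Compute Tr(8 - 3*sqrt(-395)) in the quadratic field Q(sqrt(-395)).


Tr(a + b*sqrt(d)) = (a + b*sqrt(d)) + (a - b*sqrt(d)) = 2a
= 2 * (8)
= 16

16


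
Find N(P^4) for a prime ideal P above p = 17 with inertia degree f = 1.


N(P^a) = p^(a*f)
= 17^(4*1)
= 17^4
= 83521

83521


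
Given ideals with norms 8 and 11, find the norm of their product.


N(IJ) = N(I) * N(J)
= 8 * 11
= 88

88


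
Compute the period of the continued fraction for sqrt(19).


Run the CF algorithm for sqrt(19).
a_0 = floor(sqrt(19)) = 4; set m_0=0, q_0=1.
Recurrence: m' = q*a - m,  q' = (d - m'^2)/q,  a' = floor((a_0 + m')/q').
  step 1: m=4, q=3, a=2
  step 2: m=2, q=5, a=1
  step 3: m=3, q=2, a=3
  step 4: m=3, q=5, a=1
  step 5: m=2, q=3, a=2
  step 6: m=4, q=1, a=8
a_6 = 2*a_0 = 8, so the period closes here.
sqrt(19) = [4; 2, 1, 3, 1, 2, 8]
Period length = 6

6


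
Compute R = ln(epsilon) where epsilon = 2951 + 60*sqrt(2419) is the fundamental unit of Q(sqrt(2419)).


epsilon = 2951 + 60*sqrt(2419)
= 5901.9998
R = ln(5901.9998)
= 8.6830

8.6830


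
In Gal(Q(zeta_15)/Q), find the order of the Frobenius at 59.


The Frobenius at p in Gal(Q(zeta_n)/Q) = (Z/nZ)* is the class of p, so its order is ord_15(59), the smallest k >= 1 with 59^k = 1 mod 15.
n = 15 = 3 * 5, phi(15) = 8; the order divides phi(n).
Divisors of 8: 1, 2, 4, 8
Repeated squaring mod 15: 59^1 = 14, 59^2 = 1, 59^4 = 1, 59^8 = 1
Test divisors in increasing order:
  k=1: 59^1 = 14 mod 15
  k=2: 59^2 = 1 mod 15  <- first divisor giving 1
Order = 2

2


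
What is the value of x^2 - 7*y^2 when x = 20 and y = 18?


x^2 - d*y^2
= 20^2 - 7*18^2
= 400 - 2268
= -1868

-1868


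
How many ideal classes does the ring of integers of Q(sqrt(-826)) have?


K = Q(sqrt(-826)). d mod 4 = 2, so D = disc(K) = 4d = -3304
h(K) equals the number of primitive reduced positive-definite forms (a, b, c) = a*x^2 + b*x*y + c*y^2 with b^2 - 4ac = D,
where reduced means |b| <= a <= c, with b >= 0 whenever |b| = a or a = c, and primitive means gcd(a, b, c) = 1.
Reduced forces 3a^2 <= |D| = 3304, so 1 <= a <= 33; b must have the parity of D, and c = (b^2 - D)/(4a) must be an integer >= a.
Enumerate a = 1..33, b in [-a, a]:
  a=1: (1, 0, 826)  [1]
  a=2: (2, 0, 413)  [1]
  a=3..4: none
  a=5: (5, -4, 166), (5, 4, 166)  [2]
  a=6: none
  a=7: (7, 0, 118)  [1]
  a=8..9: none
  a=10: (10, -4, 83), (10, 4, 83)  [2]
  a=11..13: none
  a=14: (14, 0, 59)  [1]
  a=15..22: none
  a=23: (23, -10, 37), (23, 10, 37)  [2]
  a=24: none
  a=25: (25, -14, 35), (25, 14, 35)  [2]
  a=26..33: none
Total reduced forms: 1 + 1 + 2 + 1 + 2 + 1 + 2 + 2 = 12
h = 12

12


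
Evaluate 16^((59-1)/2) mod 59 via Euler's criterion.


p = 59 is prime and the exponent is (p-1)/2 = 29, so by Euler's criterion 16^29 = (16/59) = +1 or -1 mod 59.
Compute by square-and-multiply:
  29 = 16 + 8 + 4 + 1 (binary 11101)
  Repeated squaring mod 59: 16^1 = 16, 16^2 = 20, 16^4 = 46, 16^8 = 51, 16^16 = 5
  16^29 = 16^16 * 16^8 * 16^4 * 16^1 = 5 * 51 * 46 * 16 mod 59
    5 * 51 = 255 = 19 mod 59
    19 * 46 = 874 = 48 mod 59
    48 * 16 = 768 = 1 mod 59
  16^29 = 1 mod 59
Result 1: 16 is a quadratic residue mod 59.
16^29 mod 59 = 1

1


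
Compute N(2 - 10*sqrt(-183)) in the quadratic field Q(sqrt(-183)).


N(a + b*sqrt(d)) = a^2 - d*b^2
= (2)^2 - (-183)*(-10)^2
= 4 + 18300
= 18304

18304


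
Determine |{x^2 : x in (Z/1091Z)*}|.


For prime p, the number of non-zero quadratic residues is (p-1)/2.
= (1091-1)/2
= 545

545


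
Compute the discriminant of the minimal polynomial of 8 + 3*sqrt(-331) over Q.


The element 8 + 3*sqrt(-331) has minimal polynomial:
x^2 - 16*x + 3043
Discriminant = (-16)^2 - 4*(3043)
= 256 - 12172
= -11916

-11916


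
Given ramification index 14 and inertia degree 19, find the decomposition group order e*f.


|D_P| = e * f
= 14 * 19
= 266

266


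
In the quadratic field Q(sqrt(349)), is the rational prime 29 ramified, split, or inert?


K = Q(sqrt(349)). Since d mod 4 = 1, disc(K) = 349.
Check p | disc: 349 mod 29 = 1.
p does not divide disc. Compute Legendre symbol (d/p):
1^((29-1)/2) mod 29 = 1
(d/p) = 1, so p splits: (p) = P*P' with e=1, f=1, g=2.
Therefore p is split.

split


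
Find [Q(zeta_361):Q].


The degree equals Euler's totient phi(361).
361 = 19^2
phi(361) = 342

342


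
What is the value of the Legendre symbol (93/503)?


p = 503 is prime, so compute (93/503) with the reciprocity algorithm (Jacobi-symbol steps: pull out 2s via (2/n), flip via reciprocity, reduce):
  reciprocity: (93/503) -> +(503/93)
  reduce: (38/93)
  pull out 2: (2/93) = -1  (since 93 mod 8 = 5)
  reciprocity: (19/93) -> +(93/19)
  reduce: (17/19)
  reciprocity: (17/19) -> +(19/17)
  reduce: (2/17)
  pull out 2: (2/17) = +1  (since 17 mod 8 = 1)
  (1/17) = 1
Product of signs = -1
(93/503) = -1

-1


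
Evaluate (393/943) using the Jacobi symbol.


Compute (393/943) via quadratic reciprocity:
  reciprocity: (393/943) -> +(943/393)
  reduce: (157/393)
  reciprocity: (157/393) -> +(393/157)
  reduce: (79/157)
  reciprocity: (79/157) -> +(157/79)
  reduce: (78/79)
  pull out 2: (2/79) = +1  (since 79 mod 8 = 7)
  reciprocity: (39/79) -> -(79/39)
  reduce: (1/39)
  (1/39) = 1
Product of signs = -1

-1


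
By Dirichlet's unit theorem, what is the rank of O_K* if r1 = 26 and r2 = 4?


By Dirichlet's unit theorem:
rank = r1 + r2 - 1
= 26 + 4 - 1
= 29

29


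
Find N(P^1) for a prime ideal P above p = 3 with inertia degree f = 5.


N(P^a) = p^(a*f)
= 3^(1*5)
= 3^5
= 243

243


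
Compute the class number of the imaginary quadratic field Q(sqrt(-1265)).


K = Q(sqrt(-1265)). d mod 4 = 3, so D = disc(K) = 4d = -5060
h(K) equals the number of primitive reduced positive-definite forms (a, b, c) = a*x^2 + b*x*y + c*y^2 with b^2 - 4ac = D,
where reduced means |b| <= a <= c, with b >= 0 whenever |b| = a or a = c, and primitive means gcd(a, b, c) = 1.
Reduced forces 3a^2 <= |D| = 5060, so 1 <= a <= 41; b must have the parity of D, and c = (b^2 - D)/(4a) must be an integer >= a.
Enumerate a = 1..41, b in [-a, a]:
  a=1: (1, 0, 1265)  [1]
  a=2: (2, 2, 633)  [1]
  a=3: (3, -2, 422), (3, 2, 422)  [2]
  a=4: none
  a=5: (5, 0, 253)  [1]
  a=6: (6, -2, 211), (6, 2, 211)  [2]
  a=7: (7, -6, 182), (7, 6, 182)  [2]
  a=8: none
  a=9: (9, -4, 141), (9, 4, 141)  [2]
  a=10: (10, 10, 129)  [1]
  a=11: (11, 0, 115)  [1]
  a=12: none
  a=13: (13, -6, 98), (13, 6, 98)  [2]
  a=14: (14, -6, 91), (14, 6, 91)  [2]
  a=15: (15, -10, 86), (15, 10, 86)  [2]
  a=16..17: none
  a=18: (18, -14, 73), (18, 14, 73)  [2]
  a=19..20: none
  a=21: (21, -20, 65), (21, -8, 61), (21, 8, 61), (21, 20, 65)  [4]
  a=22: (22, 22, 63)  [1]
  a=23: (23, 0, 55)  [1]
  a=24..25: none
  a=26: (26, -6, 49), (26, 6, 49)  [2]
  a=27: (27, -4, 47), (27, 4, 47)  [2]
  a=28..29: none
  a=30: (30, -10, 43), (30, 10, 43)  [2]
  a=31..32: none
  a=33: (33, -22, 42), (33, 22, 42)  [2]
  a=34: none
  a=35: (35, -20, 39), (35, 20, 39)  [2]
  a=36: none
  a=37: (37, -34, 42), (37, 34, 42)  [2]
  a=38: none
  a=39: (39, 32, 39)  [1]
  a=40..41: none
Total reduced forms: 1 + 1 + 2 + 1 + 2 + 2 + 2 + 1 + 1 + 2 + 2 + 2 + 2 + 4 + 1 + 1 + 2 + 2 + 2 + 2 + 2 + 2 + 1 = 40
h = 40

40


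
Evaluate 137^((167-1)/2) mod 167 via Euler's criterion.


p = 167 is prime and the exponent is (p-1)/2 = 83, so by Euler's criterion 137^83 = (137/167) = +1 or -1 mod 167.
Compute by square-and-multiply:
  83 = 64 + 16 + 2 + 1 (binary 1010011)
  Repeated squaring mod 167: 137^1 = 137, 137^2 = 65, 137^4 = 50, 137^8 = 162, 137^16 = 25, 137^32 = 124, 137^64 = 12
  137^83 = 137^64 * 137^16 * 137^2 * 137^1 = 12 * 25 * 65 * 137 mod 167
    12 * 25 = 300 = 133 mod 167
    133 * 65 = 8645 = 128 mod 167
    128 * 137 = 17536 = 1 mod 167
  137^83 = 1 mod 167
Result 1: 137 is a quadratic residue mod 167.
137^83 mod 167 = 1

1


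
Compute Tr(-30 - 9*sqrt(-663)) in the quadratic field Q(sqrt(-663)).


Tr(a + b*sqrt(d)) = (a + b*sqrt(d)) + (a - b*sqrt(d)) = 2a
= 2 * (-30)
= -60

-60


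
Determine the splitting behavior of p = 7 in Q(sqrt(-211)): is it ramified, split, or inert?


K = Q(sqrt(-211)). Since d mod 4 = 1, disc(K) = -211.
Check p | disc: -211 mod 7 = 6.
p does not divide disc. Compute Legendre symbol (d/p):
6^((7-1)/2) mod 7 = -1
(d/p) = -1, so p is inert: (p) stays prime with e=1, f=2, g=1.
Therefore p is inert.

inert


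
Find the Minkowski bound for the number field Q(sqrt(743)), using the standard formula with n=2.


d = 743, d mod 4 = 3, so disc(K) = 4d = 2972; |disc(K)| = 2972
Real quadratic field, so n = 2, s = r2 = 0, r1 = 2
M = (n!/n^n) * (4/pi)^s * sqrt(|disc(K)|) = (2!/2^2) * (4/pi)^0 * sqrt(2972)
= 0.5 * 1.000000 * 54.516053
= 27.2580

27.2580


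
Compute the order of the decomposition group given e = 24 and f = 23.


|D_P| = e * f
= 24 * 23
= 552

552


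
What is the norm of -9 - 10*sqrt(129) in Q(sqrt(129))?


N(a + b*sqrt(d)) = a^2 - d*b^2
= (-9)^2 - (129)*(-10)^2
= 81 - 12900
= -12819

-12819


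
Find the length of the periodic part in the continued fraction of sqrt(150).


Run the CF algorithm for sqrt(150).
a_0 = floor(sqrt(150)) = 12; set m_0=0, q_0=1.
Recurrence: m' = q*a - m,  q' = (d - m'^2)/q,  a' = floor((a_0 + m')/q').
  step 1: m=12, q=6, a=4
  step 2: m=12, q=1, a=24
a_2 = 2*a_0 = 24, so the period closes here.
sqrt(150) = [12; 4, 24]
Period length = 2

2


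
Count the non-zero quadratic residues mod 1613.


For prime p, the number of non-zero quadratic residues is (p-1)/2.
= (1613-1)/2
= 806

806


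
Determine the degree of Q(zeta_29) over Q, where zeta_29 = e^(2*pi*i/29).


The degree equals Euler's totient phi(29).
29 = 29
phi(29) = 28

28


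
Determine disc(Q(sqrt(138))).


For K = Q(sqrt(d)) with d squarefree: disc(K) = d if d = 1 mod 4, and disc(K) = 4d if d = 2 or 3 mod 4.
Here d = 138, and d mod 4 = 2.
d = 2 mod 4, not 1 (O_K = Z[sqrt(d)]), so disc(K) = 4d = 4 * (138) = 552

552


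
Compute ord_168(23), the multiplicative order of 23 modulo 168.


We want ord_168(23), the smallest k >= 1 with 23^k = 1 mod 168.
n = 168 = 2^3 * 3 * 7, phi(168) = 48; the order divides phi(n).
Divisors of 48: 1, 2, 3, 4, 6, 8, 12, 16, 24, 48
Repeated squaring mod 168: 23^1 = 23, 23^2 = 25, 23^4 = 121, 23^8 = 25, 23^16 = 121, 23^32 = 25
Test divisors in increasing order:
  k=1: 23^1 = 23 mod 168
  k=2: 23^2 = 25 mod 168
  k=3: 23^3 = 25 * 23 = 71 mod 168
  k=4: 23^4 = 121 mod 168
  k=6: 23^6 = 121 * 25 = 1 mod 168  <- first divisor giving 1
Order = 6

6


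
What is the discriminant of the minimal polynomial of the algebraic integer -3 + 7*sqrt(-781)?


The element -3 + 7*sqrt(-781) has minimal polynomial:
x^2 + 6*x + 38278
Discriminant = (6)^2 - 4*(38278)
= 36 - 153112
= -153076

-153076


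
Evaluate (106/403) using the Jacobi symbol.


Compute (106/403) via quadratic reciprocity:
  pull out 2: (2/403) = -1  (since 403 mod 8 = 3)
  reciprocity: (53/403) -> +(403/53)
  reduce: (32/53)
  pull out 2: (2/53) = -1  (since 53 mod 8 = 5)
  pull out 2: (2/53) = -1  (since 53 mod 8 = 5)
  pull out 2: (2/53) = -1  (since 53 mod 8 = 5)
  pull out 2: (2/53) = -1  (since 53 mod 8 = 5)
  pull out 2: (2/53) = -1  (since 53 mod 8 = 5)
  (1/53) = 1
Product of signs = 1

1
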